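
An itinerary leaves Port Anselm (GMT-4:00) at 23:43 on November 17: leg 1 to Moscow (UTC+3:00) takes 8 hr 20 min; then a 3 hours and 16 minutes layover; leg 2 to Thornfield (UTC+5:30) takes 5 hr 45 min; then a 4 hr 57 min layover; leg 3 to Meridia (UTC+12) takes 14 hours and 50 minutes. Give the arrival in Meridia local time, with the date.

04:51 on November 20

Convert departure to UTC: 23:43 + 4:00 = 03:43 UTC on Nov 18.
Add 8 hours 20 minutes leg 1 → 12:03 UTC.
Add 3 hours 16 minutes layover in Moscow → 15:19 UTC.
Add 5 hours and 45 minutes leg 2 → 21:04 UTC.
Add 4 hours and 57 minutes layover in Thornfield → 02:01 UTC (Nov 19).
Add 14 hours 50 minutes leg 3 → 16:51 UTC.
Meridia is UTC+12:00, so local arrival = 16:51 + 12:00 = 04:51 on Nov 20.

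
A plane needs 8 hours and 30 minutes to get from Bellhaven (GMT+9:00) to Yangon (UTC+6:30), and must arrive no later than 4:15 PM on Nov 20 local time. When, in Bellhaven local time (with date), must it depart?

10:15 AM on Nov 20

Target arrival in UTC: 4:15 PM − 6:30 = 9:45 AM on Nov 20.
Subtract 8 hours 30 minutes → departure 1:15 AM UTC on Nov 20.
Bellhaven is UTC+9:00: 1:15 AM + 9:00 = 10:15 AM on Nov 20.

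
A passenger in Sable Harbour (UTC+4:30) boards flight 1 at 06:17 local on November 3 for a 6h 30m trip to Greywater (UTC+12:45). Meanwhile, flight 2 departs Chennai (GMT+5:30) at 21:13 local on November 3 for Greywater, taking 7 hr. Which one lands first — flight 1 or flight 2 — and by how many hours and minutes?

the first, by 14 hours 26 minutes

Flight 1 in UTC: 06:17 − 4:30 = 01:47 on Nov 3.
+6 hours 30 minutes → arrive 08:17 UTC on Nov 3.
Flight 2 in UTC: 21:13 − 5:30 = 15:43 on Nov 3.
+7 hours → arrive 22:43 UTC on Nov 3.
Flight 1 lands earlier by 14 hours 26 minutes.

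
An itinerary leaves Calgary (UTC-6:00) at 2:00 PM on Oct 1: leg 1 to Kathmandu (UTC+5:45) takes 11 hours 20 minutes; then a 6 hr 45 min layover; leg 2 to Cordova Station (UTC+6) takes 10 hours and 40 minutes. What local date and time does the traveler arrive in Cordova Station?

6:45 AM on Oct 3

Convert departure to UTC: 2:00 PM + 6:00 = 8:00 PM UTC on Oct 1.
Add 11 hours 20 minutes leg 1 → 7:20 AM UTC (Oct 2).
Add 6 hours 45 minutes layover in Kathmandu → 2:05 PM UTC.
Add 10 hours 40 minutes leg 2 → 12:45 AM UTC (Oct 3).
Cordova Station is UTC+6:00, so local arrival = 12:45 AM + 6:00 = 6:45 AM on Oct 3.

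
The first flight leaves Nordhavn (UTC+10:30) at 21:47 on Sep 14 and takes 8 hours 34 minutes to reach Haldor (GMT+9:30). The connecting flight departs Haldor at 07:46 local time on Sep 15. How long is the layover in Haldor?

2 hours 25 minutes

Convert departure to UTC: 21:47 − 10:30 = 11:17 UTC on Sep 14.
Add 8 hours 34 minutes flight time → 19:51 UTC.
Haldor is UTC+9:30, so local arrival = 19:51 + 9:30 = 05:21 on Sep 15.
Layover = 07:46 − 05:21 = 2 hours 25 minutes.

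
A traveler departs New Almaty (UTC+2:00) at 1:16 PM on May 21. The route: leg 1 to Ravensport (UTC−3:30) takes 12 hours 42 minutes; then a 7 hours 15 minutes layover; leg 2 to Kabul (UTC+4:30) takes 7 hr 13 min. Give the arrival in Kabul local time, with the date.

6:56 PM on May 22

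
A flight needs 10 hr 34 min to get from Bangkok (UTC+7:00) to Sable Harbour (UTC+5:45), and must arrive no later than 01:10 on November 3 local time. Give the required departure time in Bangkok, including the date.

Target arrival in UTC: 01:10 − 5:45 = 19:25 on Nov 2.
Subtract 10 hours and 34 minutes → departure 08:51 UTC on Nov 2.
Bangkok is UTC+7:00: 08:51 + 7:00 = 15:51 on Nov 2.

15:51 on Nov 2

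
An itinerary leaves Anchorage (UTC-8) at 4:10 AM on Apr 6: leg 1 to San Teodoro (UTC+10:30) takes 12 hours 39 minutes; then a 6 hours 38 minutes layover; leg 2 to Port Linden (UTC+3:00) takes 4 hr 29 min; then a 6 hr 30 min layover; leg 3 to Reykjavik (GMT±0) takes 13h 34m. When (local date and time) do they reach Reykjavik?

8:00 AM on April 8

Convert departure to UTC: 4:10 AM + 8:00 = 12:10 PM UTC on Apr 6.
Add 12 hours 39 minutes leg 1 → 12:49 AM UTC (Apr 7).
Add 6 hours and 38 minutes layover in San Teodoro → 7:27 AM UTC.
Add 4 hours and 29 minutes leg 2 → 11:56 AM UTC.
Add 6 hours 30 minutes layover in Port Linden → 6:26 PM UTC.
Add 13 hours and 34 minutes leg 3 → 8:00 AM UTC (Apr 8).
Reykjavik is UTC+0, so local arrival is the same: 8:00 AM on Apr 8.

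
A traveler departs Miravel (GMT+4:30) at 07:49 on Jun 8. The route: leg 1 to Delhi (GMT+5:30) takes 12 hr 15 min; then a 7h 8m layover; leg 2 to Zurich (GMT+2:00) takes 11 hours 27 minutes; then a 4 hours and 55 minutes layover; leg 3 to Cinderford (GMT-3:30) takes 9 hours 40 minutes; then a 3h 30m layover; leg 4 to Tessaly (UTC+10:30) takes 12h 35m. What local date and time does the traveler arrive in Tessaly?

Convert departure to UTC: 07:49 − 4:30 = 03:19 UTC on Jun 8.
Add 12 hours 15 minutes leg 1 → 15:34 UTC.
Add 7 hours 8 minutes layover in Delhi → 22:42 UTC.
Add 11 hours 27 minutes leg 2 → 10:09 UTC (Jun 9).
Add 4 hours 55 minutes layover in Zurich → 15:04 UTC.
Add 9 hours and 40 minutes leg 3 → 00:44 UTC (Jun 10).
Add 3 hours 30 minutes layover in Cinderford → 04:14 UTC.
Add 12 hours 35 minutes leg 4 → 16:49 UTC.
Tessaly is UTC+10:30, so local arrival = 16:49 + 10:30 = 03:19 on Jun 11.

03:19 on June 11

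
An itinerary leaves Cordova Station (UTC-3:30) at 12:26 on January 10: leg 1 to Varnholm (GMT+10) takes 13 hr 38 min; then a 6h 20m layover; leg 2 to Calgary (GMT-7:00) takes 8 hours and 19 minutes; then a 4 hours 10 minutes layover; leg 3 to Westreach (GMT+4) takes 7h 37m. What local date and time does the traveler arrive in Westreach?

Convert departure to UTC: 12:26 + 3:30 = 15:56 UTC on Jan 10.
Add 13 hours 38 minutes leg 1 → 05:34 UTC (Jan 11).
Add 6 hours and 20 minutes layover in Varnholm → 11:54 UTC.
Add 8 hours 19 minutes leg 2 → 20:13 UTC.
Add 4 hours and 10 minutes layover in Calgary → 00:23 UTC (Jan 12).
Add 7 hours 37 minutes leg 3 → 08:00 UTC.
Westreach is UTC+4:00, so local arrival = 08:00 + 4:00 = 12:00 on Jan 12.

12:00 on January 12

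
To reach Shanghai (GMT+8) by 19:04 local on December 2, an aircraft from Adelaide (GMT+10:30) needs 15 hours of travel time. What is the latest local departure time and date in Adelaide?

06:34 on Dec 2

Target arrival in UTC: 19:04 − 8:00 = 11:04 on Dec 2.
Subtract 15 hours → departure 20:04 UTC on Dec 1.
Adelaide is UTC+10:30: 20:04 + 10:30 = 06:34 on Dec 2.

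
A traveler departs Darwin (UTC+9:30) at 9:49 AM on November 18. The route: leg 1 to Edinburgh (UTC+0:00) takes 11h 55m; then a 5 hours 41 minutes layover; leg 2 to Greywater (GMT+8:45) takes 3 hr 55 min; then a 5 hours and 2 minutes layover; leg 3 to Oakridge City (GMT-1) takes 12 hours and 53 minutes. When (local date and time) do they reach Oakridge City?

Convert departure to UTC: 9:49 AM − 9:30 = 12:19 AM UTC on Nov 18.
Add 11 hours and 55 minutes leg 1 → 12:14 PM UTC.
Add 5 hours and 41 minutes layover in Edinburgh → 5:55 PM UTC.
Add 3 hours 55 minutes leg 2 → 9:50 PM UTC.
Add 5 hours 2 minutes layover in Greywater → 2:52 AM UTC (Nov 19).
Add 12 hours 53 minutes leg 3 → 3:45 PM UTC.
Oakridge City is UTC−1:00, so local arrival = 3:45 PM − 1:00 = 2:45 PM on Nov 19.

2:45 PM on November 19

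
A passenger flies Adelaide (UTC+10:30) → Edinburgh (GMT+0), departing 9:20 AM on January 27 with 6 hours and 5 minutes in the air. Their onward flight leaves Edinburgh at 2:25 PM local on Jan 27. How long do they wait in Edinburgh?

9 hours 30 minutes

Convert departure to UTC: 9:20 AM − 10:30 = 10:50 PM UTC on Jan 26.
Add 6 hours 5 minutes flight time → 4:55 AM UTC (Jan 27).
Edinburgh is UTC+0, so local arrival is the same: 4:55 AM on Jan 27.
Layover = 2:25 PM − 4:55 AM = 9 hours 30 minutes.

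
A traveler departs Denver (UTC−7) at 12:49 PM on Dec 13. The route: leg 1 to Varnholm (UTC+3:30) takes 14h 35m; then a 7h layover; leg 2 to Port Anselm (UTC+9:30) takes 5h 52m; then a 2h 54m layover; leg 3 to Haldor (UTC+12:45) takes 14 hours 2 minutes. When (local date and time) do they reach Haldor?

4:57 AM on December 16

Convert departure to UTC: 12:49 PM + 7:00 = 7:49 PM UTC on Dec 13.
Add 14 hours 35 minutes leg 1 → 10:24 AM UTC (Dec 14).
Add 7 hours layover in Varnholm → 5:24 PM UTC.
Add 5 hours and 52 minutes leg 2 → 11:16 PM UTC.
Add 2 hours 54 minutes layover in Port Anselm → 2:10 AM UTC (Dec 15).
Add 14 hours 2 minutes leg 3 → 4:12 PM UTC.
Haldor is UTC+12:45, so local arrival = 4:12 PM + 12:45 = 4:57 AM on Dec 16.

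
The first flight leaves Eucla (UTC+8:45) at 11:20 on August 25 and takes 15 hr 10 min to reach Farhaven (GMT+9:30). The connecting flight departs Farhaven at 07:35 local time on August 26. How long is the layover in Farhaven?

4 hours 20 minutes

Convert departure to UTC: 11:20 − 8:45 = 02:35 UTC on Aug 25.
Add 15 hours and 10 minutes flight time → 17:45 UTC.
Farhaven is UTC+9:30, so local arrival = 17:45 + 9:30 = 03:15 on Aug 26.
Layover = 07:35 − 03:15 = 4 hours 20 minutes.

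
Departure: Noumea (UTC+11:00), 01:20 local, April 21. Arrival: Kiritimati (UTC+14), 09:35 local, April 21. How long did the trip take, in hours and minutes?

5 hours 15 minutes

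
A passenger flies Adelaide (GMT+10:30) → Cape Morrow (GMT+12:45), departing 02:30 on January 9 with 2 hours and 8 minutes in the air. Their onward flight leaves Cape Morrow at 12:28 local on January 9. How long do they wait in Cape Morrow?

Convert departure to UTC: 02:30 − 10:30 = 16:00 UTC on Jan 8.
Add 2 hours 8 minutes flight time → 18:08 UTC.
Cape Morrow is UTC+12:45, so local arrival = 18:08 + 12:45 = 06:53 on Jan 9.
Layover = 12:28 − 06:53 = 5 hours 35 minutes.

5 hours 35 minutes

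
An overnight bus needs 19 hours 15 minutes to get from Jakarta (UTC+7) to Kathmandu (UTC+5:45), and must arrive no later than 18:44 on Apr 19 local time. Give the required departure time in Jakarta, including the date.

00:44 on April 19

Target arrival in UTC: 18:44 − 5:45 = 12:59 on Apr 19.
Subtract 19 hours and 15 minutes → departure 17:44 UTC on Apr 18.
Jakarta is UTC+7:00: 17:44 + 7:00 = 00:44 on Apr 19.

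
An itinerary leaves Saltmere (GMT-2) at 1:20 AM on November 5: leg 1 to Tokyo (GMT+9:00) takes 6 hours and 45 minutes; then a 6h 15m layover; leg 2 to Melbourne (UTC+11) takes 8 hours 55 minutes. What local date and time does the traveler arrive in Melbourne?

Convert departure to UTC: 1:20 AM + 2:00 = 3:20 AM UTC on Nov 5.
Add 6 hours 45 minutes leg 1 → 10:05 AM UTC.
Add 6 hours 15 minutes layover in Tokyo → 4:20 PM UTC.
Add 8 hours and 55 minutes leg 2 → 1:15 AM UTC (Nov 6).
Melbourne is UTC+11:00, so local arrival = 1:15 AM + 11:00 = 12:15 PM on Nov 6.

12:15 PM on November 6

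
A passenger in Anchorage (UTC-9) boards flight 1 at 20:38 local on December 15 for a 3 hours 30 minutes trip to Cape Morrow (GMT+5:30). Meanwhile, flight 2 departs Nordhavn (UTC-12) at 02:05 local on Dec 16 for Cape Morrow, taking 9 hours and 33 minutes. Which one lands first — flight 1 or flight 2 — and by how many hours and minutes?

the first, by 14 hours 30 minutes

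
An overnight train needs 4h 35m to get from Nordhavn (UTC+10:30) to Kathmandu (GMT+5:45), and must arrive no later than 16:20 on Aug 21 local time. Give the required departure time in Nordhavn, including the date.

16:30 on August 21

Target arrival in UTC: 16:20 − 5:45 = 10:35 on Aug 21.
Subtract 4 hours and 35 minutes → departure 06:00 UTC on Aug 21.
Nordhavn is UTC+10:30: 06:00 + 10:30 = 16:30 on Aug 21.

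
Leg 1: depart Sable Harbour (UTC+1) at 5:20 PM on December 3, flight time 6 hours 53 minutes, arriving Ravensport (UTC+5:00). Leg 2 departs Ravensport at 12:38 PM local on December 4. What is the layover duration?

Convert departure to UTC: 5:20 PM − 1:00 = 4:20 PM UTC on Dec 3.
Add 6 hours 53 minutes flight time → 11:13 PM UTC.
Ravensport is UTC+5:00, so local arrival = 11:13 PM + 5:00 = 4:13 AM on Dec 4.
Layover = 12:38 PM − 4:13 AM = 8 hours 25 minutes.

8 hours 25 minutes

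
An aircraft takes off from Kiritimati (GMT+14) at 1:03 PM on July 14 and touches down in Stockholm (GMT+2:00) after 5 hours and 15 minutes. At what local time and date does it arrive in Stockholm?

Stockholm is 12:00 behind Kiritimati.
After 5 hours and 15 minutes it is 6:18 PM in Kiritimati.
Shift by the zone difference: 6:18 PM − 12:00 = 6:18 AM on Jul 14 in Stockholm.

6:18 AM on Jul 14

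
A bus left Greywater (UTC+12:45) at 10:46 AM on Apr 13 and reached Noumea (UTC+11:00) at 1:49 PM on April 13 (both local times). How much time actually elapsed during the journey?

4 hours 48 minutes

Departure in UTC: 10:46 AM − 12:45 = 10:01 PM on Apr 12.
Arrival in UTC: 1:49 PM − 11:00 = 2:49 AM on Apr 13.
Elapsed = 2:49 AM − 10:01 PM (+1 day) = 4 hours 48 minutes.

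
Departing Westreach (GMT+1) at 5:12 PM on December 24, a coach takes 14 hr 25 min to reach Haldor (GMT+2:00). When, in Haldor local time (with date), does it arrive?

Convert departure to UTC: 5:12 PM − 1:00 = 4:12 PM UTC on Dec 24.
Add 14 hours and 25 minutes travel time → 6:37 AM UTC (Dec 25).
Haldor is UTC+2:00, so local arrival = 6:37 AM + 2:00 = 8:37 AM on Dec 25.

8:37 AM on December 25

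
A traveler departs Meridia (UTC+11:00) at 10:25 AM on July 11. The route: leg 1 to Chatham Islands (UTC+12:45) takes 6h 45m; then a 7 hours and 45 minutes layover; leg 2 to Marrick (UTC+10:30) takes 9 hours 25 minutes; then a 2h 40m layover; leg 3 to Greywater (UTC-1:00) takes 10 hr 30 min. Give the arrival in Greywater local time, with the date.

11:30 AM on July 12

Convert departure to UTC: 10:25 AM − 11:00 = 11:25 PM UTC on Jul 10.
Add 6 hours 45 minutes leg 1 → 6:10 AM UTC (Jul 11).
Add 7 hours and 45 minutes layover in Chatham Islands → 1:55 PM UTC.
Add 9 hours and 25 minutes leg 2 → 11:20 PM UTC.
Add 2 hours 40 minutes layover in Marrick → 2:00 AM UTC (Jul 12).
Add 10 hours and 30 minutes leg 3 → 12:30 PM UTC.
Greywater is UTC−1:00, so local arrival = 12:30 PM − 1:00 = 11:30 AM on Jul 12.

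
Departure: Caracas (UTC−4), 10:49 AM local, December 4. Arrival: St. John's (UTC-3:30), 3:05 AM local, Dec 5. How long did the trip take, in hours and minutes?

Departure in UTC: 10:49 AM + 4:00 = 2:49 PM on Dec 4.
Arrival in UTC: 3:05 AM + 3:30 = 6:35 AM on Dec 5.
Elapsed = 6:35 AM − 2:49 PM (+1 day) = 15 hours 46 minutes.

15 hours 46 minutes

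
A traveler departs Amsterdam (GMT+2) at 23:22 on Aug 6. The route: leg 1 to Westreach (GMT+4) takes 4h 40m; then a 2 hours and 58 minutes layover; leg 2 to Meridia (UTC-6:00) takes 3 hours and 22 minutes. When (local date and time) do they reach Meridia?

02:22 on Aug 7

Convert departure to UTC: 23:22 − 2:00 = 21:22 UTC on Aug 6.
Add 4 hours 40 minutes leg 1 → 02:02 UTC (Aug 7).
Add 2 hours 58 minutes layover in Westreach → 05:00 UTC.
Add 3 hours and 22 minutes leg 2 → 08:22 UTC.
Meridia is UTC−6:00, so local arrival = 08:22 − 6:00 = 02:22 on Aug 7.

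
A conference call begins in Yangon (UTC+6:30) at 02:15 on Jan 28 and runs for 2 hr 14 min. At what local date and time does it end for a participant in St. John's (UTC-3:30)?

St. John's is 10:00 behind Yangon.
After 2 hours 14 minutes it is 04:29 in Yangon.
Shift by the zone difference: 04:29 − 10:00 = 18:29 on Jan 27 in St. John's.

18:29 on Jan 27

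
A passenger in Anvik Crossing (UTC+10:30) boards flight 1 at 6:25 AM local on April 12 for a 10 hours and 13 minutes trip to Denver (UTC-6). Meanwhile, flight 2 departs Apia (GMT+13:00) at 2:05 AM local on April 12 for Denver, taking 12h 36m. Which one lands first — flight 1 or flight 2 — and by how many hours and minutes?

the second, by 4 hours 27 minutes

Flight 1 in UTC: 6:25 AM − 10:30 = 7:55 PM on Apr 11.
+10 hours and 13 minutes → arrive 6:08 AM UTC on Apr 12.
Flight 2 in UTC: 2:05 AM − 13:00 = 1:05 PM on Apr 11.
+12 hours and 36 minutes → arrive 1:41 AM UTC on Apr 12.
Flight 2 lands earlier by 4 hours 27 minutes.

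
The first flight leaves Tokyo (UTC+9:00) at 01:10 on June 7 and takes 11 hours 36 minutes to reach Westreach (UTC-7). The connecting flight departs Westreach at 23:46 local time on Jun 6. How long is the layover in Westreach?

Convert departure to UTC: 01:10 − 9:00 = 16:10 UTC on Jun 6.
Add 11 hours and 36 minutes flight time → 03:46 UTC (Jun 7).
Westreach is UTC−7:00, so local arrival = 03:46 − 7:00 = 20:46 on Jun 6.
Layover = 23:46 − 20:46 = 3 hours.

3 hours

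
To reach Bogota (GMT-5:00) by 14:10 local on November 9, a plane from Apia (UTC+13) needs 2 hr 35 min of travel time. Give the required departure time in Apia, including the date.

05:35 on Nov 10

Target arrival in UTC: 14:10 + 5:00 = 19:10 on Nov 9.
Subtract 2 hours and 35 minutes → departure 16:35 UTC on Nov 9.
Apia is UTC+13:00: 16:35 + 13:00 = 05:35 on Nov 10.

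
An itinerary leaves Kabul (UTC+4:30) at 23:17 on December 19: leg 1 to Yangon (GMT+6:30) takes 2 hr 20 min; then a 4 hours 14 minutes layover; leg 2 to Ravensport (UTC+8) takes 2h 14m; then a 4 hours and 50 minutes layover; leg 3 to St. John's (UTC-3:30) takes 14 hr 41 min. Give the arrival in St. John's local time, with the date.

19:36 on December 20

Convert departure to UTC: 23:17 − 4:30 = 18:47 UTC on Dec 19.
Add 2 hours and 20 minutes leg 1 → 21:07 UTC.
Add 4 hours and 14 minutes layover in Yangon → 01:21 UTC (Dec 20).
Add 2 hours and 14 minutes leg 2 → 03:35 UTC.
Add 4 hours 50 minutes layover in Ravensport → 08:25 UTC.
Add 14 hours and 41 minutes leg 3 → 23:06 UTC.
St. John's is UTC−3:30, so local arrival = 23:06 − 3:30 = 19:36 on Dec 20.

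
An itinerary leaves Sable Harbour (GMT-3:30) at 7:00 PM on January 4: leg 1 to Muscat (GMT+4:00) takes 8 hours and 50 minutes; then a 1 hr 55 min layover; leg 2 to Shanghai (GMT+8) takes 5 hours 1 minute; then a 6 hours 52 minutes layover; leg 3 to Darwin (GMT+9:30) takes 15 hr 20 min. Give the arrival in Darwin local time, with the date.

9:58 PM on Jan 6

Convert departure to UTC: 7:00 PM + 3:30 = 10:30 PM UTC on Jan 4.
Add 8 hours and 50 minutes leg 1 → 7:20 AM UTC (Jan 5).
Add 1 hour 55 minutes layover in Muscat → 9:15 AM UTC.
Add 5 hours and 1 minute leg 2 → 2:16 PM UTC.
Add 6 hours 52 minutes layover in Shanghai → 9:08 PM UTC.
Add 15 hours 20 minutes leg 3 → 12:28 PM UTC (Jan 6).
Darwin is UTC+9:30, so local arrival = 12:28 PM + 9:30 = 9:58 PM on Jan 6.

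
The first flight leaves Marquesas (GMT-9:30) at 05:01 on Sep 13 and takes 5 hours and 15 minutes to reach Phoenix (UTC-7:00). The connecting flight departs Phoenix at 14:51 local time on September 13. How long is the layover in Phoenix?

Convert departure to UTC: 05:01 + 9:30 = 14:31 UTC on Sep 13.
Add 5 hours 15 minutes flight time → 19:46 UTC.
Phoenix is UTC−7:00, so local arrival = 19:46 − 7:00 = 12:46 on Sep 13.
Layover = 14:51 − 12:46 = 2 hours 5 minutes.

2 hours 5 minutes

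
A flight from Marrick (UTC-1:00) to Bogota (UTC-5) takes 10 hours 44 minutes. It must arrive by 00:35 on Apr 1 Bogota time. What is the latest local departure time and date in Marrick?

17:51 on March 31

Target arrival in UTC: 00:35 + 5:00 = 05:35 on Apr 1.
Subtract 10 hours and 44 minutes → departure 18:51 UTC on Mar 31.
Marrick is UTC−1:00: 18:51 − 1:00 = 17:51 on Mar 31.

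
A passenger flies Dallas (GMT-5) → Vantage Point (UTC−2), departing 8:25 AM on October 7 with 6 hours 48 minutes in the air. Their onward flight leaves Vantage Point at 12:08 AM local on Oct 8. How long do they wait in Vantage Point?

5 hours 55 minutes

Convert departure to UTC: 8:25 AM + 5:00 = 1:25 PM UTC on Oct 7.
Add 6 hours and 48 minutes flight time → 8:13 PM UTC.
Vantage Point is UTC−2:00, so local arrival = 8:13 PM − 2:00 = 6:13 PM on Oct 7.
Layover = 12:08 AM − 6:13 PM (+1 day) = 5 hours 55 minutes.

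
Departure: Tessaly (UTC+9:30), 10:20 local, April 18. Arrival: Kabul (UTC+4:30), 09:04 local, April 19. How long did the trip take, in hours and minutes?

27 hours 44 minutes

Departure in UTC: 10:20 − 9:30 = 00:50 on Apr 18.
Arrival in UTC: 09:04 − 4:30 = 04:34 on Apr 19.
Elapsed = 04:34 − 00:50 (+1 day) = 27 hours 44 minutes.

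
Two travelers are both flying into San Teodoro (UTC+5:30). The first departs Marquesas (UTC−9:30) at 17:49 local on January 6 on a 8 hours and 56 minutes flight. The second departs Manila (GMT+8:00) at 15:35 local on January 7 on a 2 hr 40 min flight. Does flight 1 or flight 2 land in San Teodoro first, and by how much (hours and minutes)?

the second, by 2 hours

Flight 1 in UTC: 17:49 + 9:30 = 03:19 on Jan 7.
+8 hours 56 minutes → arrive 12:15 UTC on Jan 7.
Flight 2 in UTC: 15:35 − 8:00 = 07:35 on Jan 7.
+2 hours and 40 minutes → arrive 10:15 UTC on Jan 7.
Flight 2 lands earlier by 2 hours.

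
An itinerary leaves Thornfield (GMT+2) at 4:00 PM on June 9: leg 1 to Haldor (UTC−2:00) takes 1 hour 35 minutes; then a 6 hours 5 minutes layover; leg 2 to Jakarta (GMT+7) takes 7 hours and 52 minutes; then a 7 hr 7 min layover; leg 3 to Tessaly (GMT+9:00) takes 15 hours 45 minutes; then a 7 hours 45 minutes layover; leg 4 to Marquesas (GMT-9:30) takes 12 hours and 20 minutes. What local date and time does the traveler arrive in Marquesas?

Convert departure to UTC: 4:00 PM − 2:00 = 2:00 PM UTC on Jun 9.
Add 1 hour and 35 minutes leg 1 → 3:35 PM UTC.
Add 6 hours and 5 minutes layover in Haldor → 9:40 PM UTC.
Add 7 hours and 52 minutes leg 2 → 5:32 AM UTC (Jun 10).
Add 7 hours and 7 minutes layover in Jakarta → 12:39 PM UTC.
Add 15 hours and 45 minutes leg 3 → 4:24 AM UTC (Jun 11).
Add 7 hours 45 minutes layover in Tessaly → 12:09 PM UTC.
Add 12 hours 20 minutes leg 4 → 12:29 AM UTC (Jun 12).
Marquesas is UTC−9:30, so local arrival = 12:29 AM − 9:30 = 2:59 PM on Jun 11.

2:59 PM on June 11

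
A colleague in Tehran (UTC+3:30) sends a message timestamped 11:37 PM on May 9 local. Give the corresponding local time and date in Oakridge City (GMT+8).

4:07 AM on May 10

Oakridge City is 4:30 ahead of Tehran.
Shift by the zone difference: 11:37 PM + 4:30 = 4:07 AM on May 10 in Oakridge City.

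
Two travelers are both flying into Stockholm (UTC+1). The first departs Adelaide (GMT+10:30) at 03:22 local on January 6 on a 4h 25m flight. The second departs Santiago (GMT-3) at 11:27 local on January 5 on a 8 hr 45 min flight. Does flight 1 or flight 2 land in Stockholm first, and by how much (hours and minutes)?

the first, by 1 hour 55 minutes

Flight 1 in UTC: 03:22 − 10:30 = 16:52 on Jan 5.
+4 hours and 25 minutes → arrive 21:17 UTC on Jan 5.
Flight 2 in UTC: 11:27 + 3:00 = 14:27 on Jan 5.
+8 hours 45 minutes → arrive 23:12 UTC on Jan 5.
Flight 1 lands earlier by 1 hour 55 minutes.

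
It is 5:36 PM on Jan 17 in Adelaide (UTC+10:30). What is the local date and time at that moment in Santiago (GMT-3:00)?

Santiago is 13:30 behind Adelaide.
Shift by the zone difference: 5:36 PM − 13:30 = 4:06 AM on Jan 17 in Santiago.

4:06 AM on January 17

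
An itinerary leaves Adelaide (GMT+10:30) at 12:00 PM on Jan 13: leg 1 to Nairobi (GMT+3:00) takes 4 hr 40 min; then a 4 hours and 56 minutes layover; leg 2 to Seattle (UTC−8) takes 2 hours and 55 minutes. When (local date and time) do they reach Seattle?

6:01 AM on January 13

Convert departure to UTC: 12:00 PM − 10:30 = 1:30 AM UTC on Jan 13.
Add 4 hours and 40 minutes leg 1 → 6:10 AM UTC.
Add 4 hours 56 minutes layover in Nairobi → 11:06 AM UTC.
Add 2 hours 55 minutes leg 2 → 2:01 PM UTC.
Seattle is UTC−8:00, so local arrival = 2:01 PM − 8:00 = 6:01 AM on Jan 13.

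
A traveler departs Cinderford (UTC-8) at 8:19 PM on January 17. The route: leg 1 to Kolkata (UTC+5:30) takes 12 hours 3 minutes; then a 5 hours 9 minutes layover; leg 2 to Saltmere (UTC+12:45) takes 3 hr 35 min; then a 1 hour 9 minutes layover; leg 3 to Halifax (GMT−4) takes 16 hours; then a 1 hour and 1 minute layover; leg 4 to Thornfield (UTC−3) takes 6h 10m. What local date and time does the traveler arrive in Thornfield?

Convert departure to UTC: 8:19 PM + 8:00 = 4:19 AM UTC on Jan 18.
Add 12 hours and 3 minutes leg 1 → 4:22 PM UTC.
Add 5 hours and 9 minutes layover in Kolkata → 9:31 PM UTC.
Add 3 hours 35 minutes leg 2 → 1:06 AM UTC (Jan 19).
Add 1 hour and 9 minutes layover in Saltmere → 2:15 AM UTC.
Add 16 hours leg 3 → 6:15 PM UTC.
Add 1 hour and 1 minute layover in Halifax → 7:16 PM UTC.
Add 6 hours 10 minutes leg 4 → 1:26 AM UTC (Jan 20).
Thornfield is UTC−3:00, so local arrival = 1:26 AM − 3:00 = 10:26 PM on Jan 19.

10:26 PM on Jan 19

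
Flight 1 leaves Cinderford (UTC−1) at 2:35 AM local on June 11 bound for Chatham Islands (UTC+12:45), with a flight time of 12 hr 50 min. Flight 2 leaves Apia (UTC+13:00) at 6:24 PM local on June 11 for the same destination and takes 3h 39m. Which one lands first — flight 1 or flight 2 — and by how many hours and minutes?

Flight 1 in UTC: 2:35 AM + 1:00 = 3:35 AM on Jun 11.
+12 hours and 50 minutes → arrive 4:25 PM UTC on Jun 11.
Flight 2 in UTC: 6:24 PM − 13:00 = 5:24 AM on Jun 11.
+3 hours and 39 minutes → arrive 9:03 AM UTC on Jun 11.
Flight 2 lands earlier by 7 hours 22 minutes.

the second, by 7 hours 22 minutes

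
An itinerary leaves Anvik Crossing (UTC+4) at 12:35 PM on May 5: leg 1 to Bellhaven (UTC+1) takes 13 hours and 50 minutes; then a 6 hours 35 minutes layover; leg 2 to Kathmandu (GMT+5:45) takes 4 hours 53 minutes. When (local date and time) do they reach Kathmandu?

3:38 PM on May 6

Convert departure to UTC: 12:35 PM − 4:00 = 8:35 AM UTC on May 5.
Add 13 hours and 50 minutes leg 1 → 10:25 PM UTC.
Add 6 hours and 35 minutes layover in Bellhaven → 5:00 AM UTC (May 6).
Add 4 hours 53 minutes leg 2 → 9:53 AM UTC.
Kathmandu is UTC+5:45, so local arrival = 9:53 AM + 5:45 = 3:38 PM on May 6.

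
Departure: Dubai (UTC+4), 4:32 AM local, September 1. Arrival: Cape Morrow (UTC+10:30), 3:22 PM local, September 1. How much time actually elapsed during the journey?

4 hours 20 minutes

Departure in UTC: 4:32 AM − 4:00 = 12:32 AM on Sep 1.
Arrival in UTC: 3:22 PM − 10:30 = 4:52 AM on Sep 1.
Elapsed = 4:52 AM − 12:32 AM = 4 hours 20 minutes.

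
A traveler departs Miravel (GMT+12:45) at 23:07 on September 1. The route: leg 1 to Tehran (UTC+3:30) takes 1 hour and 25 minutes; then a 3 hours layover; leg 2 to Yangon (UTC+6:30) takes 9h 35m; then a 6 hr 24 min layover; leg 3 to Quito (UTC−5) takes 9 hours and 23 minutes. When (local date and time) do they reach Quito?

Convert departure to UTC: 23:07 − 12:45 = 10:22 UTC on Sep 1.
Add 1 hour and 25 minutes leg 1 → 11:47 UTC.
Add 3 hours layover in Tehran → 14:47 UTC.
Add 9 hours and 35 minutes leg 2 → 00:22 UTC (Sep 2).
Add 6 hours and 24 minutes layover in Yangon → 06:46 UTC.
Add 9 hours and 23 minutes leg 3 → 16:09 UTC.
Quito is UTC−5:00, so local arrival = 16:09 − 5:00 = 11:09 on Sep 2.

11:09 on Sep 2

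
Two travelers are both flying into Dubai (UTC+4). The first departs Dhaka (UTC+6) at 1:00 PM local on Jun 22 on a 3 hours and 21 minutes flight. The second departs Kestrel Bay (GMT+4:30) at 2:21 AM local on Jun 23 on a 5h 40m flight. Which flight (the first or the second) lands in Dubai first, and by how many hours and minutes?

the first, by 17 hours 10 minutes

Flight 1 in UTC: 1:00 PM − 6:00 = 7:00 AM on Jun 22.
+3 hours and 21 minutes → arrive 10:21 AM UTC on Jun 22.
Flight 2 in UTC: 2:21 AM − 4:30 = 9:51 PM on Jun 22.
+5 hours and 40 minutes → arrive 3:31 AM UTC on Jun 23.
Flight 1 lands earlier by 17 hours 10 minutes.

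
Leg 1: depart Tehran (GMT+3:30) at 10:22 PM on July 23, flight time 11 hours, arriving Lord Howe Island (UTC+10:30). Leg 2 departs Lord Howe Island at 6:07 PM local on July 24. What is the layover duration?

Convert departure to UTC: 10:22 PM − 3:30 = 6:52 PM UTC on Jul 23.
Add 11 hours flight time → 5:52 AM UTC (Jul 24).
Lord Howe Island is UTC+10:30, so local arrival = 5:52 AM + 10:30 = 4:22 PM on Jul 24.
Layover = 6:07 PM − 4:22 PM = 1 hour 45 minutes.

1 hour 45 minutes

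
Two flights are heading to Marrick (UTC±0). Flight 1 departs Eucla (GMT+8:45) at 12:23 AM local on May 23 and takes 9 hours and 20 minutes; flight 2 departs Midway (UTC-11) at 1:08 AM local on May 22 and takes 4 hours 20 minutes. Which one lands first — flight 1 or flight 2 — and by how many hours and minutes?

Flight 1 in UTC: 12:23 AM − 8:45 = 3:38 PM on May 22.
+9 hours 20 minutes → arrive 12:58 AM UTC on May 23.
Flight 2 in UTC: 1:08 AM + 11:00 = 12:08 PM on May 22.
+4 hours and 20 minutes → arrive 4:28 PM UTC on May 22.
Flight 2 lands earlier by 8 hours 30 minutes.

the second, by 8 hours 30 minutes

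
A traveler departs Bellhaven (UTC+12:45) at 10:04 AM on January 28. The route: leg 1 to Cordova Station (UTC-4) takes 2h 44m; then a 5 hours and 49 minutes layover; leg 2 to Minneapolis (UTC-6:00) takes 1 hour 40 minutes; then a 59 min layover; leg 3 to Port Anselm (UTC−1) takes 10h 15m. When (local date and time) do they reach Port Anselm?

5:46 PM on January 28

Convert departure to UTC: 10:04 AM − 12:45 = 9:19 PM UTC on Jan 27.
Add 2 hours 44 minutes leg 1 → 12:03 AM UTC (Jan 28).
Add 5 hours and 49 minutes layover in Cordova Station → 5:52 AM UTC.
Add 1 hour and 40 minutes leg 2 → 7:32 AM UTC.
Add 59 minutes layover in Minneapolis → 8:31 AM UTC.
Add 10 hours and 15 minutes leg 3 → 6:46 PM UTC.
Port Anselm is UTC−1:00, so local arrival = 6:46 PM − 1:00 = 5:46 PM on Jan 28.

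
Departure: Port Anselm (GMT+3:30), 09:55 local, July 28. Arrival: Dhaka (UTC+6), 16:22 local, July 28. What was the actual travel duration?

3 hours 57 minutes

Dhaka is 2:30 ahead of Port Anselm.
Clock-face elapsed time (ignoring zones) is 6 hours 27 minutes.
Actual elapsed = 6 hours 27 minutes − 2:30 = 3 hours 57 minutes.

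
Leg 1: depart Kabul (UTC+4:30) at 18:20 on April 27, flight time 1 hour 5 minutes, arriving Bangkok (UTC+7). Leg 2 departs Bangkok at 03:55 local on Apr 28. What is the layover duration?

Convert departure to UTC: 18:20 − 4:30 = 13:50 UTC on Apr 27.
Add 1 hour and 5 minutes flight time → 14:55 UTC.
Bangkok is UTC+7:00, so local arrival = 14:55 + 7:00 = 21:55 on Apr 27.
Layover = 03:55 − 21:55 (+1 day) = 6 hours.

6 hours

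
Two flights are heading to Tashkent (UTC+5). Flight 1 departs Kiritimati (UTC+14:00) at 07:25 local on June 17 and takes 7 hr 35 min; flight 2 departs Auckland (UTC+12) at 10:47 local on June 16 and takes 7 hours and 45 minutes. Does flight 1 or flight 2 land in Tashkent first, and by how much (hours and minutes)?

the second, by 18 hours 28 minutes

Flight 1 in UTC: 07:25 − 14:00 = 17:25 on Jun 16.
+7 hours and 35 minutes → arrive 01:00 UTC on Jun 17.
Flight 2 in UTC: 10:47 − 12:00 = 22:47 on Jun 15.
+7 hours 45 minutes → arrive 06:32 UTC on Jun 16.
Flight 2 lands earlier by 18 hours 28 minutes.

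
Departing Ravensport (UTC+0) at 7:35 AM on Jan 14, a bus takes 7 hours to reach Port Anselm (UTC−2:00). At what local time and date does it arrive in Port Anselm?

12:35 PM on Jan 14

Ravensport is at UTC+0, so departure is already 7:35 AM UTC on Jan 14.
Add 7 hours travel time → 2:35 PM UTC.
Port Anselm is UTC−2:00, so local arrival = 2:35 PM − 2:00 = 12:35 PM on Jan 14.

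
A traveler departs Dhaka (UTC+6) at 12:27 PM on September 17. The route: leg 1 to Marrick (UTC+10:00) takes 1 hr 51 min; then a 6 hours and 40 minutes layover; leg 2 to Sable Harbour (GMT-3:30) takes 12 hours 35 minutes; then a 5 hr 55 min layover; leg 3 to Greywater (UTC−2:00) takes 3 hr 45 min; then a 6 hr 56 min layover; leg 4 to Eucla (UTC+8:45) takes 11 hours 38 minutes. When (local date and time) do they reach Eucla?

4:32 PM on Sep 19

Convert departure to UTC: 12:27 PM − 6:00 = 6:27 AM UTC on Sep 17.
Add 1 hour and 51 minutes leg 1 → 8:18 AM UTC.
Add 6 hours 40 minutes layover in Marrick → 2:58 PM UTC.
Add 12 hours 35 minutes leg 2 → 3:33 AM UTC (Sep 18).
Add 5 hours 55 minutes layover in Sable Harbour → 9:28 AM UTC.
Add 3 hours and 45 minutes leg 3 → 1:13 PM UTC.
Add 6 hours and 56 minutes layover in Greywater → 8:09 PM UTC.
Add 11 hours and 38 minutes leg 4 → 7:47 AM UTC (Sep 19).
Eucla is UTC+8:45, so local arrival = 7:47 AM + 8:45 = 4:32 PM on Sep 19.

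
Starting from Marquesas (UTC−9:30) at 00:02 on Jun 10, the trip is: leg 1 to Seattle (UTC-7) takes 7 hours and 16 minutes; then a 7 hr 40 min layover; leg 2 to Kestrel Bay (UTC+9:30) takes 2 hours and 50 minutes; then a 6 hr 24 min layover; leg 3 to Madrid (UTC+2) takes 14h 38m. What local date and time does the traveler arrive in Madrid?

Convert departure to UTC: 00:02 + 9:30 = 09:32 UTC on Jun 10.
Add 7 hours 16 minutes leg 1 → 16:48 UTC.
Add 7 hours and 40 minutes layover in Seattle → 00:28 UTC (Jun 11).
Add 2 hours and 50 minutes leg 2 → 03:18 UTC.
Add 6 hours 24 minutes layover in Kestrel Bay → 09:42 UTC.
Add 14 hours and 38 minutes leg 3 → 00:20 UTC (Jun 12).
Madrid is UTC+2:00, so local arrival = 00:20 + 2:00 = 02:20 on Jun 12.

02:20 on Jun 12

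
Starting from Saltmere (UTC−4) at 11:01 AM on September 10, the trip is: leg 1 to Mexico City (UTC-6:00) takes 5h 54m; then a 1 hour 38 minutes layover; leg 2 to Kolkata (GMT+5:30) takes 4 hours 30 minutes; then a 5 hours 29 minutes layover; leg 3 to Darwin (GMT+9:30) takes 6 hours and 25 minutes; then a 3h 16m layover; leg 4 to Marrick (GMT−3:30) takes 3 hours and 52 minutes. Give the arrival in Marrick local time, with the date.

Convert departure to UTC: 11:01 AM + 4:00 = 3:01 PM UTC on Sep 10.
Add 5 hours 54 minutes leg 1 → 8:55 PM UTC.
Add 1 hour and 38 minutes layover in Mexico City → 10:33 PM UTC.
Add 4 hours and 30 minutes leg 2 → 3:03 AM UTC (Sep 11).
Add 5 hours 29 minutes layover in Kolkata → 8:32 AM UTC.
Add 6 hours 25 minutes leg 3 → 2:57 PM UTC.
Add 3 hours 16 minutes layover in Darwin → 6:13 PM UTC.
Add 3 hours and 52 minutes leg 4 → 10:05 PM UTC.
Marrick is UTC−3:30, so local arrival = 10:05 PM − 3:30 = 6:35 PM on Sep 11.

6:35 PM on Sep 11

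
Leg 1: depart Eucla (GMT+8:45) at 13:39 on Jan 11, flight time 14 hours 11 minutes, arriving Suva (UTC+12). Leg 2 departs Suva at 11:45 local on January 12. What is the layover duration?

Convert departure to UTC: 13:39 − 8:45 = 04:54 UTC on Jan 11.
Add 14 hours and 11 minutes flight time → 19:05 UTC.
Suva is UTC+12:00, so local arrival = 19:05 + 12:00 = 07:05 on Jan 12.
Layover = 11:45 − 07:05 = 4 hours 40 minutes.

4 hours 40 minutes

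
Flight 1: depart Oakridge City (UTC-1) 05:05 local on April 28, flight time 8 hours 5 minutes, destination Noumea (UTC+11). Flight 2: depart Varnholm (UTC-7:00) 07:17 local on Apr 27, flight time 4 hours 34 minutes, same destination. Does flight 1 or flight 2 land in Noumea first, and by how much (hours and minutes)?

Flight 1 in UTC: 05:05 + 1:00 = 06:05 on Apr 28.
+8 hours 5 minutes → arrive 14:10 UTC on Apr 28.
Flight 2 in UTC: 07:17 + 7:00 = 14:17 on Apr 27.
+4 hours 34 minutes → arrive 18:51 UTC on Apr 27.
Flight 2 lands earlier by 19 hours 19 minutes.

the second, by 19 hours 19 minutes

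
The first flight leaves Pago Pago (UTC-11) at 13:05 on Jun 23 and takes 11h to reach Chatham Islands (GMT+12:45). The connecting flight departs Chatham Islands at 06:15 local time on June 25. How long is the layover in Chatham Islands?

Convert departure to UTC: 13:05 + 11:00 = 00:05 UTC on Jun 24.
Add 11 hours flight time → 11:05 UTC.
Chatham Islands is UTC+12:45, so local arrival = 11:05 + 12:45 = 23:50 on Jun 24.
Layover = 06:15 − 23:50 (+1 day) = 6 hours 25 minutes.

6 hours 25 minutes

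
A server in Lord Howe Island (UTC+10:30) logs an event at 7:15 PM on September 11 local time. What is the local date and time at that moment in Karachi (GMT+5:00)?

1:45 PM on September 11

In UTC: 7:15 PM − 10:30 = 8:45 AM on Sep 11.
Karachi is UTC+5:00: 8:45 AM + 5:00 = 1:45 PM on Sep 11.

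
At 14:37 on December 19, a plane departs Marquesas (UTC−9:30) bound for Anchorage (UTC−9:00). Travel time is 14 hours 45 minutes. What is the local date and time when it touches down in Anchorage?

05:52 on December 20

Anchorage is 0:30 ahead of Marquesas.
After 14 hours 45 minutes it is 05:22 (Dec 20) in Marquesas.
Shift by the zone difference: 05:22 + 0:30 = 05:52 on Dec 20 in Anchorage.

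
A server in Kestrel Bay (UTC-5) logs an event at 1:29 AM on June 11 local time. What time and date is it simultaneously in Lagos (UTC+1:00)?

7:29 AM on June 11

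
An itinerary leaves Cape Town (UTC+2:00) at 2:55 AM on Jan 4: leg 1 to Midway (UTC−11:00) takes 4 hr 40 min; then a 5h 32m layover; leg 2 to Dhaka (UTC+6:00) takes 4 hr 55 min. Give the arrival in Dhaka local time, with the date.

10:02 PM on Jan 4

Convert departure to UTC: 2:55 AM − 2:00 = 12:55 AM UTC on Jan 4.
Add 4 hours 40 minutes leg 1 → 5:35 AM UTC.
Add 5 hours and 32 minutes layover in Midway → 11:07 AM UTC.
Add 4 hours and 55 minutes leg 2 → 4:02 PM UTC.
Dhaka is UTC+6:00, so local arrival = 4:02 PM + 6:00 = 10:02 PM on Jan 4.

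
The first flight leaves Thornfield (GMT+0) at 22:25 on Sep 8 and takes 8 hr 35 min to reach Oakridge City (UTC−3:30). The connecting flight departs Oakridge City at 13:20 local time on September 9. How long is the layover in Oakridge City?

9 hours 50 minutes

Thornfield is at UTC+0, so departure is already 22:25 UTC on Sep 8.
Add 8 hours and 35 minutes flight time → 07:00 UTC (Sep 9).
Oakridge City is UTC−3:30, so local arrival = 07:00 − 3:30 = 03:30 on Sep 9.
Layover = 13:20 − 03:30 = 9 hours 50 minutes.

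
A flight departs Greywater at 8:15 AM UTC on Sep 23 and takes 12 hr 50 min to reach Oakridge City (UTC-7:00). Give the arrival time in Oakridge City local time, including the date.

2:05 PM on September 23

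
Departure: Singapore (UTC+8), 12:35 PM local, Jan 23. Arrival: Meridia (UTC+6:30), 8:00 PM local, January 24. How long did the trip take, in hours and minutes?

Departure in UTC: 12:35 PM − 8:00 = 4:35 AM on Jan 23.
Arrival in UTC: 8:00 PM − 6:30 = 1:30 PM on Jan 24.
Elapsed = 1:30 PM − 4:35 AM (+1 day) = 32 hours 55 minutes.

32 hours 55 minutes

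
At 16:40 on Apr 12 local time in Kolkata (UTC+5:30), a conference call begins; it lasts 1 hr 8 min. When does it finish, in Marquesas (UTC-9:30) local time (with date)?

Convert start to UTC: 16:40 − 5:30 = 11:10 UTC on Apr 12.
Add 1 hour and 8 minutes duration → 12:18 UTC.
Marquesas is UTC−9:30, so local end time = 12:18 − 9:30 = 02:48 on Apr 12.

02:48 on April 12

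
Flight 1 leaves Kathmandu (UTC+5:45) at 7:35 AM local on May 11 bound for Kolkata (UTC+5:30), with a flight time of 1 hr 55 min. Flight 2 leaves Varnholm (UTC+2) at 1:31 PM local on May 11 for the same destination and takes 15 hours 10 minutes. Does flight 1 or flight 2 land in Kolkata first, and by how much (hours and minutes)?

Flight 1 in UTC: 7:35 AM − 5:45 = 1:50 AM on May 11.
+1 hour 55 minutes → arrive 3:45 AM UTC on May 11.
Flight 2 in UTC: 1:31 PM − 2:00 = 11:31 AM on May 11.
+15 hours and 10 minutes → arrive 2:41 AM UTC on May 12.
Flight 1 lands earlier by 22 hours 56 minutes.

the first, by 22 hours 56 minutes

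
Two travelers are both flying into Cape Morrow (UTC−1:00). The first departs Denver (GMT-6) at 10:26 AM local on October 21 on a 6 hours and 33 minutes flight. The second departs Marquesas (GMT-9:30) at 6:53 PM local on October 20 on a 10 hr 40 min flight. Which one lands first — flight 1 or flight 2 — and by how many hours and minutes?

the second, by 7 hours 56 minutes

Flight 1 in UTC: 10:26 AM + 6:00 = 4:26 PM on Oct 21.
+6 hours 33 minutes → arrive 10:59 PM UTC on Oct 21.
Flight 2 in UTC: 6:53 PM + 9:30 = 4:23 AM on Oct 21.
+10 hours 40 minutes → arrive 3:03 PM UTC on Oct 21.
Flight 2 lands earlier by 7 hours 56 minutes.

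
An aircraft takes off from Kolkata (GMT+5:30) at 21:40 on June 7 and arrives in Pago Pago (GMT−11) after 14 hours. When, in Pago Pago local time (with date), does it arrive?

19:10 on June 7

Pago Pago is 16:30 behind Kolkata.
After 14 hours it is 11:40 (Jun 8) in Kolkata.
Shift by the zone difference: 11:40 − 16:30 = 19:10 on Jun 7 in Pago Pago.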